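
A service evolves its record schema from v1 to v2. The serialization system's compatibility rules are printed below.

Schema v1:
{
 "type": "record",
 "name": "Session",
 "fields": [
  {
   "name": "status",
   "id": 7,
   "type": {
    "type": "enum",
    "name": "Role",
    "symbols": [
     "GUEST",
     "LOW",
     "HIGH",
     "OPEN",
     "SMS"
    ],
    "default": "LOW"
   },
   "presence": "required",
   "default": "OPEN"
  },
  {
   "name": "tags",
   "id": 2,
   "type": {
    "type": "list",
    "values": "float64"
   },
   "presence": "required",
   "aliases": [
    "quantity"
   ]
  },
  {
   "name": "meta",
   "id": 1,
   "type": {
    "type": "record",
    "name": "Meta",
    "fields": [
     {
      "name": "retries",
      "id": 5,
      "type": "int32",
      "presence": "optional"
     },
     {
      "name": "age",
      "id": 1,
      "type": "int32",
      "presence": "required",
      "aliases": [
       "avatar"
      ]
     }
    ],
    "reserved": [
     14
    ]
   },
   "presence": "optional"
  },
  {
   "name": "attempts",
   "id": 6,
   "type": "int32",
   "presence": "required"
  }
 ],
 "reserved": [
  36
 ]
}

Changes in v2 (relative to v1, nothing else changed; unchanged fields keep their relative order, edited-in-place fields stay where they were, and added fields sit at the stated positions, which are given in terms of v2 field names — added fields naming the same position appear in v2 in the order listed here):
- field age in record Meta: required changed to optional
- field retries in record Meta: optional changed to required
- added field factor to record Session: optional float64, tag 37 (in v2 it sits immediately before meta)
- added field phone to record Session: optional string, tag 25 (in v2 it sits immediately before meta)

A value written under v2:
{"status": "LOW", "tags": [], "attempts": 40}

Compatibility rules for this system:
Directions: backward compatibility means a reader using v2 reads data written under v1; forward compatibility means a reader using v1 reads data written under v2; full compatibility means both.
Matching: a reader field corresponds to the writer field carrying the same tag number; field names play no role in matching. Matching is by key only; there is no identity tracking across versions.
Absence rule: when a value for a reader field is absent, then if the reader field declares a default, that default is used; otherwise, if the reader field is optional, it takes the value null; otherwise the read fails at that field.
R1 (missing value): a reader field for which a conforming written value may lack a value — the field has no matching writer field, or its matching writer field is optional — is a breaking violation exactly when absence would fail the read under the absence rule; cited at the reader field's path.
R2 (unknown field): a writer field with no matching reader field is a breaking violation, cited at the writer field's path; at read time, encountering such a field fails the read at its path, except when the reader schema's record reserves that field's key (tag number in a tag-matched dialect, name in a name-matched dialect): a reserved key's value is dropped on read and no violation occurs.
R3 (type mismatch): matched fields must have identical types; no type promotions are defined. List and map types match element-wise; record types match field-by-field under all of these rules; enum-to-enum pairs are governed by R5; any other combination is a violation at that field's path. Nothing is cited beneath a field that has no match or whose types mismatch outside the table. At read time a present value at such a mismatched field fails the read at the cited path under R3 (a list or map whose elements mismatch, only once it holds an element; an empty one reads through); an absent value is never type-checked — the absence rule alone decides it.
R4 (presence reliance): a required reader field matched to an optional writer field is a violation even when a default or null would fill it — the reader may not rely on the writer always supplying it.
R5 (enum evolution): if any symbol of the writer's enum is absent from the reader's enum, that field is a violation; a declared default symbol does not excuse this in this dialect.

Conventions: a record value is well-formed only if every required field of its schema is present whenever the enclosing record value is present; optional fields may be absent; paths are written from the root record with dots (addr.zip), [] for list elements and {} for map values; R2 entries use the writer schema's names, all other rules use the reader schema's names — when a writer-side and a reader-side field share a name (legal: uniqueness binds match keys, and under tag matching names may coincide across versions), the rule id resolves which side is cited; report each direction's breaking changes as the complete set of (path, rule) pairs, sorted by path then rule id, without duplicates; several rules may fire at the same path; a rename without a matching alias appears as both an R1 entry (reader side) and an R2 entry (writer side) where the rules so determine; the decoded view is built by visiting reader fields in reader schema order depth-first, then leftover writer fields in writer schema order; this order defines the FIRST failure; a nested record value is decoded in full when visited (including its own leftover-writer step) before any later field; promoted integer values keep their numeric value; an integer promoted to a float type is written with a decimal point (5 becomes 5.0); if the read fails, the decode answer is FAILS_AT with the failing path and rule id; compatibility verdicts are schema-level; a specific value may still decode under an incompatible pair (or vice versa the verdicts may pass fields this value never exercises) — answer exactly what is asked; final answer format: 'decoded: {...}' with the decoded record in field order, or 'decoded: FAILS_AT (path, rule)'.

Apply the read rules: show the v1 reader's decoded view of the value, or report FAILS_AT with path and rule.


in Session below, arrows point writer -> reader
migrating the Session value to v1:
  status := "LOW"
  tags := []
  meta := null (missing; optional => null)
  attempts := 40
  => decoded: {"status": "LOW", "tags": [], "meta": null, "attempts": 40}
ruling out the remaining Session differences:
  field age in record Meta: required changed to optional -> changes Session's schema-level verdicts only — the decode of this value is the same
  field retries in record Meta: optional changed to required -> changes Session's schema-level verdicts only — the decode of this value is the same
  added field phone to record Session: optional string, tag 25 (in v2 it sits immediately before meta) -> changes Session's schema-level verdicts only — the decode of this value is the same
  added field factor to record Session: optional float64, tag 37 (in v2 it sits immediately before meta) -> changes Session's schema-level verdicts only — the decode of this value is the same

decoded: {"status": "LOW", "tags": [], "meta": null, "attempts": 40}


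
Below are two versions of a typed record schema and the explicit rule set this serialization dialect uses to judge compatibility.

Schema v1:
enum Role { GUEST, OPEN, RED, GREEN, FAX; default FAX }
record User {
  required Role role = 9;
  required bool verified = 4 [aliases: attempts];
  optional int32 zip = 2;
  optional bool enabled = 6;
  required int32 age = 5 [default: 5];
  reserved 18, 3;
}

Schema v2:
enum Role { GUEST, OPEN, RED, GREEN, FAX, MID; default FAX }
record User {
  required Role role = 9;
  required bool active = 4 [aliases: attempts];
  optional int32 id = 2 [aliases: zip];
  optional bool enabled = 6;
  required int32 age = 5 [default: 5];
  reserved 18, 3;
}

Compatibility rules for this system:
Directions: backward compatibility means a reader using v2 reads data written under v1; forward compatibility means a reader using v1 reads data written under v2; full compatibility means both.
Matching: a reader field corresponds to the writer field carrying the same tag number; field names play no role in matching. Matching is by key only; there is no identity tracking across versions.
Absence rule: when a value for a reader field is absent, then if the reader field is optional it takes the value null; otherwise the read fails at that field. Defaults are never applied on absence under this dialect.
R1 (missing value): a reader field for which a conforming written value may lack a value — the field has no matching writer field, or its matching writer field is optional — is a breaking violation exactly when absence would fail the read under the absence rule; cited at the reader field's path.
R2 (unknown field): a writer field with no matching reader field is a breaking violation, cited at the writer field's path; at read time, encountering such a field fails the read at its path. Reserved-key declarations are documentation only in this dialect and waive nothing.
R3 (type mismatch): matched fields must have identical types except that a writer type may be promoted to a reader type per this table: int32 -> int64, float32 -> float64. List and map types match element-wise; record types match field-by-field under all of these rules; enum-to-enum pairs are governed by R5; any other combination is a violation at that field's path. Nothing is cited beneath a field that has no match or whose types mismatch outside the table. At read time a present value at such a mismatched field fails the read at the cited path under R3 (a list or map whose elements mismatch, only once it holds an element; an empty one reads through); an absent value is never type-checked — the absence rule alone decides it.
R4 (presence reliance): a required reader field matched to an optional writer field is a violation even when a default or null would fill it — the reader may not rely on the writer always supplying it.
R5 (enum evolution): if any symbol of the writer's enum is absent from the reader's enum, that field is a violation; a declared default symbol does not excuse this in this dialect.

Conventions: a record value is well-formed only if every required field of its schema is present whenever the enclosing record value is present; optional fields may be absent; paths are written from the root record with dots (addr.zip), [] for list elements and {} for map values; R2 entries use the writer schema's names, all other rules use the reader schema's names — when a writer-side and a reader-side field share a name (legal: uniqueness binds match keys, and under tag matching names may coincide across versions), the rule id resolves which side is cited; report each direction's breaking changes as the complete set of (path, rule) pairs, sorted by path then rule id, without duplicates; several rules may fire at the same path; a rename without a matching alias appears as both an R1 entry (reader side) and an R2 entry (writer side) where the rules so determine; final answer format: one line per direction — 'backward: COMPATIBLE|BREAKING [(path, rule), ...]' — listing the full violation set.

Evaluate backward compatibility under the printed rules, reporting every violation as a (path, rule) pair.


backward: COMPATIBLE []

each type pair in User: writer, then reader
backward pass over User, reader schema v2, writer schema v1:
  role: Role -> Role, writer required; from role
  active: bool -> bool, writer required; from verified
  id: int32 -> int32, writer optional; from zip
  enabled: bool -> bool, writer optional; from enabled
  age: int32 -> int32, writer required; from age
  => backward verdict for User: COMPATIBLE, no violations
the rest of the User diff is inert for this question:
  renamed field zip to id in record User (alias zip declared on the renamed field) -> no rule fires on it in User's dialect; the asked verdict holds
  renamed field verified to active in record User -> no rule fires on it in User's dialect; the asked verdict holds
  enum Role (field role in record User): symbol MID added -> fires only in the forward direction of User, which is not asked here


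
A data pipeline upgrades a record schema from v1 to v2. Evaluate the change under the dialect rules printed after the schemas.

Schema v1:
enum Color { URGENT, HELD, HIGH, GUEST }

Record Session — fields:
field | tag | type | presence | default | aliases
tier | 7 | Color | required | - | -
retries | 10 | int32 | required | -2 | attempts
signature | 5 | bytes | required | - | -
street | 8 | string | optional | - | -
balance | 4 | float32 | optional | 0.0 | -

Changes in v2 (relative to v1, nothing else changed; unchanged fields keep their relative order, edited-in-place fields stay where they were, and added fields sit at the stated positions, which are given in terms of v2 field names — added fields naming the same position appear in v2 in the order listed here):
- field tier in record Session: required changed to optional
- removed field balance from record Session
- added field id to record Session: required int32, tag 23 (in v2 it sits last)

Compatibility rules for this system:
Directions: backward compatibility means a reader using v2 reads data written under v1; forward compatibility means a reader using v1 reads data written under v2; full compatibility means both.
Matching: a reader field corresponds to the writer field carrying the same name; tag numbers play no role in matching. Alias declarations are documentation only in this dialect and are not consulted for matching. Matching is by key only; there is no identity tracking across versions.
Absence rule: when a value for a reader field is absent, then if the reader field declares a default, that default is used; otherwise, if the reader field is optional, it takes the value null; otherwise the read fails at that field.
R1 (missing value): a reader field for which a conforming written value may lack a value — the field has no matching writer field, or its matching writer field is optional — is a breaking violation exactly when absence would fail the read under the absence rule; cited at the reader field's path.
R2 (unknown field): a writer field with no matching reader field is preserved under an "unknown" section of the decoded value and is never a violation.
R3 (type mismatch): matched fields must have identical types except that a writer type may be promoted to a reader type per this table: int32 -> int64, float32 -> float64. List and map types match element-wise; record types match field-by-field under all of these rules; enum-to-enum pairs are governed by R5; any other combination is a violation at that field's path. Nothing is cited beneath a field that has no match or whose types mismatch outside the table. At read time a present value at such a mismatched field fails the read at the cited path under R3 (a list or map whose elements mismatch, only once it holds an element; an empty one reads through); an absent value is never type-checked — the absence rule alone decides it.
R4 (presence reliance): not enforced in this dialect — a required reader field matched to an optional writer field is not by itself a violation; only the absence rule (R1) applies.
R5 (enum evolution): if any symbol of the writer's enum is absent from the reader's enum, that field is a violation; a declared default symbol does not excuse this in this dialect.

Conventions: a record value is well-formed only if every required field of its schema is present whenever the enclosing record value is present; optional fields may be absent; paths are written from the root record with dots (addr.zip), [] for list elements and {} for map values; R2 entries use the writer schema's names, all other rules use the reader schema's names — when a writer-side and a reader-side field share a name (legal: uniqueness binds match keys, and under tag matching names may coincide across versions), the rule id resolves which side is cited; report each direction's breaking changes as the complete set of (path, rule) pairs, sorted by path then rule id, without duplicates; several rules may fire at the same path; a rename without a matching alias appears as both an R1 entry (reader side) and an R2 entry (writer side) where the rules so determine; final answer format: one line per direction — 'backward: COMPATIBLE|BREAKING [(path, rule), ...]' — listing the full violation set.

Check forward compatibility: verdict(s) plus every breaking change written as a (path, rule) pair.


forward: BREAKING [(tier, R1)]

the writer's type comes first in each Session pair
forward on Session — v1 reading data written by v2:
  writer optional, Color -> Color: reader tier maps from writer tier
  writer required, int32 -> int32: reader retries maps from writer retries
  writer required, bytes -> bytes: reader signature maps from writer signature
  writer optional, string -> string: reader street maps from writer street
  balance: no writer-side match
  writer field id has no reader counterpart
  violation R1 at tier
  => forward verdict for Session: BREAKING, 1 violation(s)
the rest of the Session diff is inert for this question:
  removed field balance from record Session -> fires no rule on Session, leaving the asked answer as it is
  added field id to record Session: required int32, tag 23 (in v2 it sits last) -> its effect on Session is confined to the backward direction, not asked


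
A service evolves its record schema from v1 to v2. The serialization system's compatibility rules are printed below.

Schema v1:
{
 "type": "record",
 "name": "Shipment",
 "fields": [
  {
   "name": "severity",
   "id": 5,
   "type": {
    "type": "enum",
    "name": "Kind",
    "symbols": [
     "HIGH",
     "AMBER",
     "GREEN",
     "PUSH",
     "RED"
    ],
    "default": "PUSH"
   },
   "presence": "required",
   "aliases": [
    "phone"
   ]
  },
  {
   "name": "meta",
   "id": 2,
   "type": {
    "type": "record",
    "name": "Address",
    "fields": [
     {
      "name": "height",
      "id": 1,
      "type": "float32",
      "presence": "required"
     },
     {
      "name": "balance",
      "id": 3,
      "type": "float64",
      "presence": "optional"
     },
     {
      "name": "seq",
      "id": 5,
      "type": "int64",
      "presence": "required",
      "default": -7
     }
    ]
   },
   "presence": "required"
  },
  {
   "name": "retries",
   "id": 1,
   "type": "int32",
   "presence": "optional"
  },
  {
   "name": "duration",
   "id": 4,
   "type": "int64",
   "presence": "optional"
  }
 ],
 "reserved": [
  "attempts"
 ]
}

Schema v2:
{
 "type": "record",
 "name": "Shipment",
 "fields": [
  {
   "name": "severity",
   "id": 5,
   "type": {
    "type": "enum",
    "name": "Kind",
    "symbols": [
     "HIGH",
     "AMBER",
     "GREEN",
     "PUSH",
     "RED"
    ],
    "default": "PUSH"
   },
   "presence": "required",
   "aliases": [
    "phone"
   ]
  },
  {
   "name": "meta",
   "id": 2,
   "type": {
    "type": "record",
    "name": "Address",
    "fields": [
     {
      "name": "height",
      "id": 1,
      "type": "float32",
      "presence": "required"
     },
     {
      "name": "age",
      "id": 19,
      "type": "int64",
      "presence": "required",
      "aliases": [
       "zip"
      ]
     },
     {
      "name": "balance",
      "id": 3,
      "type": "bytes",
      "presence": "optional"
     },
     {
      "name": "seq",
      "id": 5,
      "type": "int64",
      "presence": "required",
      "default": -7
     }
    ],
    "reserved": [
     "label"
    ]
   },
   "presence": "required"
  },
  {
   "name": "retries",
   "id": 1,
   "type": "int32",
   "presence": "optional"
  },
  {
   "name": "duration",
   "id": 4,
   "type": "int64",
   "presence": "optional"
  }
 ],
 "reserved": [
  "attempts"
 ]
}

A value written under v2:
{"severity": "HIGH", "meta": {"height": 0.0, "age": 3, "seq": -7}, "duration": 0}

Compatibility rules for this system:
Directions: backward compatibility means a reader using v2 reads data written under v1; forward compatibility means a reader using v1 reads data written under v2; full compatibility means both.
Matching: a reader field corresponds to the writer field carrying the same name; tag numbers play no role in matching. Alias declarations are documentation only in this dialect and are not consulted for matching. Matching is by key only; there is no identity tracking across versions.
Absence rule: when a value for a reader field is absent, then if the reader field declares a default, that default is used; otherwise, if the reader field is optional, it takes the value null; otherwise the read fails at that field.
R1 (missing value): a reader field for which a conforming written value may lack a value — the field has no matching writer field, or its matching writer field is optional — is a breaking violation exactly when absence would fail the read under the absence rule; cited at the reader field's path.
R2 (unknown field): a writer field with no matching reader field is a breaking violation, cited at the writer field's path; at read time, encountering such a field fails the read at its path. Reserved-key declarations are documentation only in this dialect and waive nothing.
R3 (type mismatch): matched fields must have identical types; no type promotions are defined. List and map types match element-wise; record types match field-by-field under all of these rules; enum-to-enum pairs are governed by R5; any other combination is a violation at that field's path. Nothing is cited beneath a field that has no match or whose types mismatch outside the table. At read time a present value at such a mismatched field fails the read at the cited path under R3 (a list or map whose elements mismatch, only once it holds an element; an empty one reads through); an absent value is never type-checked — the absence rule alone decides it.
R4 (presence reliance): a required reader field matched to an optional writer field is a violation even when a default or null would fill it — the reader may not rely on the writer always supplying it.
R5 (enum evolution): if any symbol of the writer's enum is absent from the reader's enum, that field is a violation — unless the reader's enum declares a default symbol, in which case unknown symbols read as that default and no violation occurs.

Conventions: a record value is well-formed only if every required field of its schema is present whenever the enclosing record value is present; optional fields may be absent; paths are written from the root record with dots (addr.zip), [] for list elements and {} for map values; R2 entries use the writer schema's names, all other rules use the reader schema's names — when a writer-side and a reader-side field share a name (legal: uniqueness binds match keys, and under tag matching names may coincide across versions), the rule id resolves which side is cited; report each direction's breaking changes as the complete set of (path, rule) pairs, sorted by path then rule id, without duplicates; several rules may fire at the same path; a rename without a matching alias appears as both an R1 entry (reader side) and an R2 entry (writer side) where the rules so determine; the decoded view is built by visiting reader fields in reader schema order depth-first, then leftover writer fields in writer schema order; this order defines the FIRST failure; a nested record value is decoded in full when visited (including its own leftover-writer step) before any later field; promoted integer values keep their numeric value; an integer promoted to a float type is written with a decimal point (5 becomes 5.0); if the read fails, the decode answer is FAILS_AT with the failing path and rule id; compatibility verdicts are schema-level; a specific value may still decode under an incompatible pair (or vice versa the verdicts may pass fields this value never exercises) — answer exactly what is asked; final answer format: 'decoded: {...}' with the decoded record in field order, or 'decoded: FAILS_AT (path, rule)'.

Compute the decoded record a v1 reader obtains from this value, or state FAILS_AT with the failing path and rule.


decoded: FAILS_AT (meta.age, R2)

arrows below run writer -> reader for Shipment
decode walk for Shipment under reader schema v1:
  severity := "HIGH"
  meta.height := 0.0
  meta.balance := null (not supplied -> null)
  meta.seq := -7
  read fails at meta.age under R2 (unknown field)
  => FAILS_AT (meta.age, R2)
ruling out the remaining Shipment differences:
  field balance in record Address: type float64 changed to bytes -> a verdict-level change on Shipment — the shown value reads the same


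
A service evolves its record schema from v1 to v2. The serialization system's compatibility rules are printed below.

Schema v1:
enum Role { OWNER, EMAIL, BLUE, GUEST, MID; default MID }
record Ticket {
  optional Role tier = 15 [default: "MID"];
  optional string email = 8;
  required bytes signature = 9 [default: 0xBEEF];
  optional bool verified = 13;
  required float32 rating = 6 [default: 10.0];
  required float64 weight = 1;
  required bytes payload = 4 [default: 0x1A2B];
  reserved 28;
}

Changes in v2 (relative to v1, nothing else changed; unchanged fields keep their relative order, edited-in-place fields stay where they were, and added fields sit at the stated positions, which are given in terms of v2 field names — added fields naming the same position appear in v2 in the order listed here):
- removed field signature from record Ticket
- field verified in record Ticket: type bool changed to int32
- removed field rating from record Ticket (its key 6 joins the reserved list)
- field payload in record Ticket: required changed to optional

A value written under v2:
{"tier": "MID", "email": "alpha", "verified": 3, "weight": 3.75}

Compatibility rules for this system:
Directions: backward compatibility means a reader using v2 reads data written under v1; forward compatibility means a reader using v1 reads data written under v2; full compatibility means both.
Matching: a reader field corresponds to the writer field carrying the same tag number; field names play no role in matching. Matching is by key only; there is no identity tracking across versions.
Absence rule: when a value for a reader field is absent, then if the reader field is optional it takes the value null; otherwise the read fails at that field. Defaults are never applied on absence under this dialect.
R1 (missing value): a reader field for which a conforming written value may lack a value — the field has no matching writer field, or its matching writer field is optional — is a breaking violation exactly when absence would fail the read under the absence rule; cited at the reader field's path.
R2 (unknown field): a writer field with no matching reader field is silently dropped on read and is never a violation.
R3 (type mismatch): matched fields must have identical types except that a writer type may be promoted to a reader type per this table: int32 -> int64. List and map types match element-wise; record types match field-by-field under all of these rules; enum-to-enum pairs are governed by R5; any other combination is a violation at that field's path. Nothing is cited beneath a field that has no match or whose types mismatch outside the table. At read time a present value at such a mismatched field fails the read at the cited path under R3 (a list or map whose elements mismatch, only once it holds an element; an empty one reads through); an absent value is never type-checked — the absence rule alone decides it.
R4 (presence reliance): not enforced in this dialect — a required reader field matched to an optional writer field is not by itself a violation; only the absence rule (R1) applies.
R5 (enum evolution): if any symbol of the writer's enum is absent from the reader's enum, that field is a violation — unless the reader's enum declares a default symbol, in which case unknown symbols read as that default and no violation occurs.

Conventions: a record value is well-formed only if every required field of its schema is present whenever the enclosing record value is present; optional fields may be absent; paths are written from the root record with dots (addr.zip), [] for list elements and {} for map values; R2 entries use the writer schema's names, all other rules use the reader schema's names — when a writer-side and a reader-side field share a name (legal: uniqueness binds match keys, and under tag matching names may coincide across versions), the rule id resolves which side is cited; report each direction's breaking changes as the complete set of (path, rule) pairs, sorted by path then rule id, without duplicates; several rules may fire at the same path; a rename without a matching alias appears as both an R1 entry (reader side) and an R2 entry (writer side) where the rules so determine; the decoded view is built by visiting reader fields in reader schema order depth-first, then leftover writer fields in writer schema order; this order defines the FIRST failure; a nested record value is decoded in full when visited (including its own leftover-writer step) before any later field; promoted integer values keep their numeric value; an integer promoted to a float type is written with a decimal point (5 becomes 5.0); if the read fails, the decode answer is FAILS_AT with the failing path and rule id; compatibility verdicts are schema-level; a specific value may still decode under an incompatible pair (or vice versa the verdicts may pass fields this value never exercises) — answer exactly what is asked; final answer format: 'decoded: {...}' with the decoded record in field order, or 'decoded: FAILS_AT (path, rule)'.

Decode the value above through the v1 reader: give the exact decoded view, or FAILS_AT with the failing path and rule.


each type pair in Ticket: writer, then reader
migrating the Ticket value to v1:
  tier := "MID"
  email := "alpha"
  read fails at signature under R1 (no fill)
  => FAILS_AT (signature, R1)
remaining Ticket differences; none change what is asked:
  field verified in record Ticket: type bool changed to int32 -> schema-level compatibility only; this Ticket value's decode is unchanged
  removed field rating from record Ticket (its key 6 joins the reserved list) -> schema-level compatibility only; this Ticket value's decode is unchanged
  field payload in record Ticket: required changed to optional -> schema-level compatibility only; this Ticket value's decode is unchanged

decoded: FAILS_AT (signature, R1)


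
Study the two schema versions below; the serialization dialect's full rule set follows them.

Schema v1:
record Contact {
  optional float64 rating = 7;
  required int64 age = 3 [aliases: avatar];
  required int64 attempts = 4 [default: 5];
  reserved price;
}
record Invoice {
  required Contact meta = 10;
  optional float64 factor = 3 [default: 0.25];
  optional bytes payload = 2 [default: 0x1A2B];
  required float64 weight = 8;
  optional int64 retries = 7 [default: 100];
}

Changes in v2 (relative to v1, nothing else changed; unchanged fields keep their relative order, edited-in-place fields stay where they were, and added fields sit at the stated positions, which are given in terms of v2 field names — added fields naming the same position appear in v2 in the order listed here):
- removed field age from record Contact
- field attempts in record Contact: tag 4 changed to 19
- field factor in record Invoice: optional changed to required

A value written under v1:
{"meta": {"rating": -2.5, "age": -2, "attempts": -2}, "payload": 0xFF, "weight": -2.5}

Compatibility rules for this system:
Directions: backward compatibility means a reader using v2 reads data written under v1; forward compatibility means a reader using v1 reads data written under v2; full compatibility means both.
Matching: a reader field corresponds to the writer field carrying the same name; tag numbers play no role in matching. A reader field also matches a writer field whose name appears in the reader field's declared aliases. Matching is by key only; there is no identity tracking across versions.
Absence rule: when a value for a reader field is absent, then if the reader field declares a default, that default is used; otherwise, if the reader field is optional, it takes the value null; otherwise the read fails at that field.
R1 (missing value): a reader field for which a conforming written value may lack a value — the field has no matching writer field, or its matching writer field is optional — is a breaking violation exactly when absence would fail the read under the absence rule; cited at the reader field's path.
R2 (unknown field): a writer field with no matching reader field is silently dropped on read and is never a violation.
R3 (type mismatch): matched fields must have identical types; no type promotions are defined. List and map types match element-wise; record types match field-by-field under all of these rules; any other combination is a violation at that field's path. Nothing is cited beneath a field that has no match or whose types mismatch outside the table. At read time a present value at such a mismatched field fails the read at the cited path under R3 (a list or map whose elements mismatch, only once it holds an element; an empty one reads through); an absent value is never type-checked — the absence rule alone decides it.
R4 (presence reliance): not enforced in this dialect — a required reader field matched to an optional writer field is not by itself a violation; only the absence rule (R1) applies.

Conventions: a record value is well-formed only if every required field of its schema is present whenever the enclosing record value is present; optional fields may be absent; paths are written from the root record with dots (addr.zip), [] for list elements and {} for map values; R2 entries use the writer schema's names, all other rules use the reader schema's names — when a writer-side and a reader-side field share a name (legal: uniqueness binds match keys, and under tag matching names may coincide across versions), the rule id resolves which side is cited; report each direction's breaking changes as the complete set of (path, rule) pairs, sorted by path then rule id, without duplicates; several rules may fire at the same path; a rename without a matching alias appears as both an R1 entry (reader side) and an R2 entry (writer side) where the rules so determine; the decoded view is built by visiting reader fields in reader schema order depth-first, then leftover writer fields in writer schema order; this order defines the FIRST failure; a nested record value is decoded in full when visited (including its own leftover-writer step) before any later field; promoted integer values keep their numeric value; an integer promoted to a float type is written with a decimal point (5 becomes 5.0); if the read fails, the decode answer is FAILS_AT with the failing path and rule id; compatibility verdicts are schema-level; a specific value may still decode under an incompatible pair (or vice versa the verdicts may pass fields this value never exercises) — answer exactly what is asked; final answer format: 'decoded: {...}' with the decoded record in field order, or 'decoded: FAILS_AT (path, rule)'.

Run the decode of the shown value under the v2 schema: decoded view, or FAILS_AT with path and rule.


the writer's type comes first in each Invoice pair
migrating the Invoice value to v2:
  meta.rating := -2.5
  meta.attempts := -2
  writer meta.age: no reader field; dropped
  factor := 0.25 (missing; default applied)
  payload := 0xFF
  weight := -2.5
  retries := 100 (missing; default applied)
  => decoded: {"meta": {"rating": -2.5, "attempts": -2}, "factor": 0.25, "payload": 0xFF, "weight": -2.5, "retries": 100}
diffs on Invoice not affecting the asked answer:
  field attempts in record Contact: tag 4 changed to 19 -> inert under this dialect — no rule fires on Invoice and the result does not move
  field factor in record Invoice: optional changed to required -> inert under this dialect — no rule fires on Invoice and the result does not move

decoded: {"meta": {"rating": -2.5, "attempts": -2}, "factor": 0.25, "payload": 0xFF, "weight": -2.5, "retries": 100}


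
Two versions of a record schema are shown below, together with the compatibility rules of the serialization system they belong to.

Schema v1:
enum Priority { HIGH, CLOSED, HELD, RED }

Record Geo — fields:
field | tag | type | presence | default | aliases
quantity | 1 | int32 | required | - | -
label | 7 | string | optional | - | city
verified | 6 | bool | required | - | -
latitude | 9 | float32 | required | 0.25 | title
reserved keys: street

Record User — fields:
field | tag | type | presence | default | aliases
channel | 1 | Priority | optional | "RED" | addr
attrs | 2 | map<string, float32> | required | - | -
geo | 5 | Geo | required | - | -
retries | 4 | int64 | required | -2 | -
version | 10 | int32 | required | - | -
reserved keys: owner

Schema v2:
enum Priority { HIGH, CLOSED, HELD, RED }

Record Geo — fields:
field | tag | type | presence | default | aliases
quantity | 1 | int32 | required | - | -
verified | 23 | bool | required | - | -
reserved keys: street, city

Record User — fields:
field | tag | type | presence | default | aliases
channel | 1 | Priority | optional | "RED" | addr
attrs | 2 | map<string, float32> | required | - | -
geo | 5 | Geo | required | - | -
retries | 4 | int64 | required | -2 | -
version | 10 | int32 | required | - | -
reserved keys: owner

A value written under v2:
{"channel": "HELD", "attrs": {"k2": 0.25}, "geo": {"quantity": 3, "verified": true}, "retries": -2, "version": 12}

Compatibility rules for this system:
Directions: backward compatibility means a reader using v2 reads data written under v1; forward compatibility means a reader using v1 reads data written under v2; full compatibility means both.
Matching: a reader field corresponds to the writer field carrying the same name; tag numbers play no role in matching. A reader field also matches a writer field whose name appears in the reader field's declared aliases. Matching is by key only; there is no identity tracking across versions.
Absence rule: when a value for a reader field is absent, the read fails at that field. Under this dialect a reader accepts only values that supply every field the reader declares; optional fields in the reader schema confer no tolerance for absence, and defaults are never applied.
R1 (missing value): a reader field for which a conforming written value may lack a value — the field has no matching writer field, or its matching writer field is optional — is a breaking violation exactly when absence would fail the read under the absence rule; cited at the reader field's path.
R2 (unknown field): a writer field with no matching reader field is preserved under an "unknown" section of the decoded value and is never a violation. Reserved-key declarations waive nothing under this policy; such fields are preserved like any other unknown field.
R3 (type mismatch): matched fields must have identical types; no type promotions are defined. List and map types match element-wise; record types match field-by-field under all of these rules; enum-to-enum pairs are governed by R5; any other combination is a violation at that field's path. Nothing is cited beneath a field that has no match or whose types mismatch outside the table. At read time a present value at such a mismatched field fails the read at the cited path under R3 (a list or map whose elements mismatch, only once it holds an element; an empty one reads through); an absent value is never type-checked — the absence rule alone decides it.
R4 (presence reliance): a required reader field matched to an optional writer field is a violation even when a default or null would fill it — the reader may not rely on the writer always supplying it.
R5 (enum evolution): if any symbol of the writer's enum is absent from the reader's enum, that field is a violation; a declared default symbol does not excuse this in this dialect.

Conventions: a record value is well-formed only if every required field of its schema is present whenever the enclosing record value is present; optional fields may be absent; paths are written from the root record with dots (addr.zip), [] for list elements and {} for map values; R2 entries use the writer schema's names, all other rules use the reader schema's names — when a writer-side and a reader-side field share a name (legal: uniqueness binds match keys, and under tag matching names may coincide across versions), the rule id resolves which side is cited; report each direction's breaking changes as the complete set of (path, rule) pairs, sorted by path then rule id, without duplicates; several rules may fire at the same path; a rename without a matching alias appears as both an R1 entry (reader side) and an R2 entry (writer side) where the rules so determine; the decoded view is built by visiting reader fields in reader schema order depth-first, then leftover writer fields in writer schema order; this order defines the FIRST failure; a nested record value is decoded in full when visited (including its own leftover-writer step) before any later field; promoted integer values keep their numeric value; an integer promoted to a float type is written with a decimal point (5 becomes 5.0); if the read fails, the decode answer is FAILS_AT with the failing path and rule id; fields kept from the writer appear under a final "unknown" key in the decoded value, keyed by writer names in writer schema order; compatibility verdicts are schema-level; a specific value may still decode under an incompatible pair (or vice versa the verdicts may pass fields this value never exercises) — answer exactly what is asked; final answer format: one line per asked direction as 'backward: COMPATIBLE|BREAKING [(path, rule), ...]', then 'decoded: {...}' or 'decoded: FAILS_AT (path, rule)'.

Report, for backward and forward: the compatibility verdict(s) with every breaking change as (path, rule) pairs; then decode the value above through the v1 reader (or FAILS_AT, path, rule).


backward: BREAKING [(channel, R1)]; forward: BREAKING [(channel, R1), (geo.label, R1), (geo.latitude, R1)]; decoded: FAILS_AT (geo.label, R1)

the writer's type comes first in each User pair
backward for User (reader v2, writer v1):
  channel: paired with writer channel (Priority -> Priority; writer optional)
  attrs: paired with writer attrs (map<string, float32> -> map<string, float32>; writer required)
  geo: paired with writer geo (Geo -> Geo; writer required)
  retries: paired with writer retries (int64 -> int64; writer required)
  version: paired with writer version (int32 -> int32; writer required)
  geo.quantity: paired with writer geo.quantity (int32 -> int32; writer required)
  geo.verified: paired with writer geo.verified (bool -> bool; writer required)
  leftover writer field: geo.label
  leftover writer field: geo.latitude
  R1 fires at channel
  => backward verdict for User: BREAKING, 1 violation(s)
forward for User (reader v1, writer v2):
  channel: paired with writer channel (Priority -> Priority; writer optional)
  attrs: paired with writer attrs (map<string, float32> -> map<string, float32>; writer required)
  geo: paired with writer geo (Geo -> Geo; writer required)
  retries: paired with writer retries (int64 -> int64; writer required)
  version: paired with writer version (int32 -> int32; writer required)
  geo.quantity: paired with writer geo.quantity (int32 -> int32; writer required)
  geo.label: no writer-side match
  geo.verified: paired with writer geo.verified (bool -> bool; writer required)
  geo.latitude: no writer-side match
  R1 fires at channel
  R1 fires at geo.label
  R1 fires at geo.latitude
  => forward verdict for User: BREAKING, 3 violation(s)
decode (reader v1):
  channel := "HELD"
  attrs := {"k2": 0.25}
  geo.quantity := 3
  read fails at geo.label under R1 (no fill)
  => FAILS_AT (geo.label, R1)
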